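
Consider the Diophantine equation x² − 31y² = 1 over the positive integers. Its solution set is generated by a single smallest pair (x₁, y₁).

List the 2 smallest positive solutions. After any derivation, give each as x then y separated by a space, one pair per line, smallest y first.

√31 → a₀=5, period (1,1,3,5,3,1,1,10); ℓ=8 even so k=7
step 0: (5, 1)  from 5·(1,0) + (0,1)
step 1: (6, 1)  from 1·(5,1) + (1,0)
step 2: (11, 2)  from 1·(6,1) + (5,1)
step 3: (39, 7)  from 3·(11,2) + (6,1)
step 4: (206, 37)  from 5·(39,7) + (11,2)
…
step 6: (863, 155)  from 1·(657,118) + (206,37)
step 7: (1520, 273)  from 1·(863,155) + (657,118)
fundamental: x₁=1520, y₁=273  (since 2310400 − 31·74529 = 1)
n=2: (1520,273)∘(1520,273) = (1520·1520+31·273·273, 1520·273+273·1520) = (4620799,829920)

1520 273
4620799 829920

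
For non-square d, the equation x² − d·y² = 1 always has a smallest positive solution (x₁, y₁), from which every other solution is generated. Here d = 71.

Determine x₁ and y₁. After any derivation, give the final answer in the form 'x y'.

3480 413

[8; 2,2,1,7,1,2,2,16] for √71; ℓ=8 ⇒ convergent index 7
step 0: (8, 1)  from 8·(1,0) + (0,1)
…
step 5: (514, 61)  from 1·(455,54) + (59,7)
step 6: (1483, 176)  from 2·(514,61) + (455,54)
step 7: (3480, 413)  from 2·(1483,176) + (514,61)
→ (3480, 413).  Check: 3480²=12110400, 71·413²=12110399, difference 1.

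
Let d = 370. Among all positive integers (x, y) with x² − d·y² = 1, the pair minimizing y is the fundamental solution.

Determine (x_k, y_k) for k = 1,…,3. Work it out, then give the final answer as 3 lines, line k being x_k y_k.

213859 11118
91471343761 4755368724
39123940210553539 2033956799880714

d=370: √d = [19; 4,4,38] (ℓ=3, odd), read p_5/q_5
a_0=19:  p_0=19·1+0=19,  q_0=19·0+1=1
a_1=4:  p_1=4·19+1=77,  q_1=4·1+0=4
a_2=4:  p_2=4·77+19=327,  q_2=4·4+1=17
…
a_4=4:  p_4=4·12503+327=50339,  q_4=4·650+17=2617
a_5=4:  p_5=4·50339+12503=213859,  q_5=4·2617+650=11118
→ (213859, 11118).  Check: 213859²=45735671881, 370·11118²=45735671880, difference 1.
(x_2, y_2) = (213859·213859 + 370·11118·11118, 213859·11118 + 11118·213859) = (91471343761, 4755368724)
(x_3, y_3) = (213859·91471343761 + 370·11118·4755368724, 213859·4755368724 + 11118·91471343761) = (39123940210553539, 2033956799880714)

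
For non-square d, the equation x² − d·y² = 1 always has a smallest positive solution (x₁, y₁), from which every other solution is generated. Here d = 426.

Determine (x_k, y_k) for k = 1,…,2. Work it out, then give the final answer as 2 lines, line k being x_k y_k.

88751 4300
15753480001 763258600

d=426: √d = [20; 1,1,1,3,2,6,2,3,1,1,1,40] (ℓ=12, even), read p_11/q_11
step 0: (20, 1)  from 20·(1,0) + (0,1)
…
step 2: (41, 2)  from 1·(21,1) + (20,1)
step 3: (62, 3)  from 1·(41,2) + (21,1)
step 4: (227, 11)  from 3·(62,3) + (41,2)
step 5: (516, 25)  from 2·(227,11) + (62,3)
step 6: (3323, 161)  from 6·(516,25) + (227,11)
step 7: (7162, 347)  from 2·(3323,161) + (516,25)
step 8: (24809, 1202)  from 3·(7162,347) + (3323,161)
step 9: (31971, 1549)  from 1·(24809,1202) + (7162,347)
step 10: (56780, 2751)  from 1·(31971,1549) + (24809,1202)
step 11: (88751, 4300)  from 1·(56780,2751) + (31971,1549)
→ (88751, 4300).  Check: 88751²=7876740001, 426·4300²=7876740000, difference 1.
n=2: (88751,4300)∘(88751,4300) = (88751·88751+426·4300·4300, 88751·4300+4300·88751) = (15753480001,763258600)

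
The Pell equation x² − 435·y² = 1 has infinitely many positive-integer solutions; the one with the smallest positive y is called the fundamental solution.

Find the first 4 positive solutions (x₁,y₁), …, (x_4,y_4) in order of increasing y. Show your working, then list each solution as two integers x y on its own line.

146 7
42631 2044
12448106 596841
3634804321 174275528

[20; 1,5,1,40] for √435; ℓ=4 ⇒ convergent index 3
k=0  a_k=20  p_k/q_k = 20/1
…
k=2  a_k=5  p_k/q_k = 125/6
k=3  a_k=1  p_k/q_k = 146/7
(x₁, y₁) = (146, 7);  146² − 435·7² = 1 ✓
(x_2, y_2) = (146·146 + 435·7·7, 146·7 + 7·146) = (42631, 2044)
(x_3, y_3) = (146·42631 + 435·7·2044, 146·2044 + 7·42631) = (12448106, 596841)
(x_4, y_4) = (146·12448106 + 435·7·596841, 146·596841 + 7·12448106) = (3634804321, 174275528)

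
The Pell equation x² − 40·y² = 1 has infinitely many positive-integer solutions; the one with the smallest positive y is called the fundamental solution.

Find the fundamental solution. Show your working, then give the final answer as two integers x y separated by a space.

d=40: √d = [6; 3,12] (ℓ=2, even), read p_1/q_1
k=0  a_k=6  p_k/q_k = 6/1
k=1  a_k=3  p_k/q_k = 19/3
fundamental: x₁=19, y₁=3  (since 361 − 40·9 = 1)

19 3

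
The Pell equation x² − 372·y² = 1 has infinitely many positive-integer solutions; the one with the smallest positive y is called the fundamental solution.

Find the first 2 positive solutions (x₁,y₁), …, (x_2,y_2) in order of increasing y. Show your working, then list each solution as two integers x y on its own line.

12151 630
295293601 15310260

[19; 3,2,12,2,3,38] for √372; ℓ=6 ⇒ convergent index 5
a_0=19:  p_0=19·1+0=19,  q_0=19·0+1=1
a_1=3:  p_1=3·19+1=58,  q_1=3·1+0=3
a_2=2:  p_2=2·58+19=135,  q_2=2·3+1=7
…
a_4=2:  p_4=2·1678+135=3491,  q_4=2·87+7=181
a_5=3:  p_5=3·3491+1678=12151,  q_5=3·181+87=630
fundamental: x₁=12151, y₁=630  (since 147646801 − 372·396900 = 1)
k=2:  x_2 = 12151·12151+372·630·630 = 295293601,  y_2 = 12151·630+630·12151 = 15310260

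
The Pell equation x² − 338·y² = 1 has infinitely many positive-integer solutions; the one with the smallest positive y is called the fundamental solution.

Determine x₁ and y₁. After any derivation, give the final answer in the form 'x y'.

[18; 2,1,1,2,36] for √338; ℓ=5 ⇒ convergent index 9
i=0: a=18 ⇒ p=18, q=1
i=1: a=2 ⇒ p=37, q=2
i=2: a=1 ⇒ p=55, q=3
…
i=5: a=36 ⇒ p=8696, q=473
i=6: a=2 ⇒ p=17631, q=959
…
i=8: a=1 ⇒ p=43958, q=2391
i=9: a=2 ⇒ p=114243, q=6214
fundamental: x₁=114243, y₁=6214  (since 13051463049 − 338·38613796 = 1)

114243 6214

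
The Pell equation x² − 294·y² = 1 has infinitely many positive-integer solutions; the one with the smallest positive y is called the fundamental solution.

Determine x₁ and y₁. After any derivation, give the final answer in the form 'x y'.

√294 = [17; 6,1,4,1,6,34, …], period ℓ=6 (even) → k=5
i=0: a=17 ⇒ p=17, q=1
i=1: a=6 ⇒ p=103, q=6
i=2: a=1 ⇒ p=120, q=7
i=3: a=4 ⇒ p=583, q=34
i=4: a=1 ⇒ p=703, q=41
i=5: a=6 ⇒ p=4801, q=280
fundamental: x₁=4801, y₁=280  (since 23049601 − 294·78400 = 1)

4801 280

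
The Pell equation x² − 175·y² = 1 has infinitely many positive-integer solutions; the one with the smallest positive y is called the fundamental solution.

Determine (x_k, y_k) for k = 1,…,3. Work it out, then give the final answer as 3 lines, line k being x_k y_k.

2024 153
8193151 619344
33165873224 2507104359

√175 = [13; 4,2,1,2,4,26, …], period ℓ=6 (even) → k=5
a_0=13:  p_0=13·1+0=13,  q_0=13·0+1=1
a_1=4:  p_1=4·13+1=53,  q_1=4·1+0=4
a_2=2:  p_2=2·53+13=119,  q_2=2·4+1=9
a_3=1:  p_3=1·119+53=172,  q_3=1·9+4=13
a_4=2:  p_4=2·172+119=463,  q_4=2·13+9=35
a_5=4:  p_5=4·463+172=2024,  q_5=4·35+13=153
(x₁, y₁) = (2024, 153);  2024² − 175·153² = 1 ✓
k=2:  x_2 = 2024·2024+175·153·153 = 8193151,  y_2 = 2024·153+153·2024 = 619344
k=3:  x_3 = 2024·8193151+175·153·619344 = 33165873224,  y_3 = 2024·619344+153·8193151 = 2507104359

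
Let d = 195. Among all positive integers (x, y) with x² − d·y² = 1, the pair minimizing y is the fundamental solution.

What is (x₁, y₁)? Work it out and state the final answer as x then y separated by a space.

d=195: √d = [13; 1,26] (ℓ=2, even), read p_1/q_1
step 0: (13, 1)  from 13·(1,0) + (0,1)
step 1: (14, 1)  from 1·(13,1) + (1,0)
(x₁, y₁) = (14, 1);  14² − 195·1² = 1 ✓

14 1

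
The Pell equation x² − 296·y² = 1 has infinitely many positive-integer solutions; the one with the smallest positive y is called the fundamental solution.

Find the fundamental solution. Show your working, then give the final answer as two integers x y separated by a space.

3699 215

√296 = [17; 4,1,7,1,4,34, …], period ℓ=6 (even) → k=5
a_0=17:  p_0=17·1+0=17,  q_0=17·0+1=1
…
a_3=7:  p_3=7·86+69=671,  q_3=7·5+4=39
a_4=1:  p_4=1·671+86=757,  q_4=1·39+5=44
a_5=4:  p_5=4·757+671=3699,  q_5=4·44+39=215
(x₁, y₁) = (3699, 215);  3699² − 296·215² = 1 ✓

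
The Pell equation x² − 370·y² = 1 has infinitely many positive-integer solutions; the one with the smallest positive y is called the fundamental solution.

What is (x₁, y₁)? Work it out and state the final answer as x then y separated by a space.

213859 11118

d=370: √d = [19; 4,4,38] (ℓ=3, odd), read p_5/q_5
i=0: a=19 ⇒ p=19, q=1
…
i=4: a=4 ⇒ p=50339, q=2617
i=5: a=4 ⇒ p=213859, q=11118
→ (213859, 11118).  Check: 213859²=45735671881, 370·11118²=45735671880, difference 1.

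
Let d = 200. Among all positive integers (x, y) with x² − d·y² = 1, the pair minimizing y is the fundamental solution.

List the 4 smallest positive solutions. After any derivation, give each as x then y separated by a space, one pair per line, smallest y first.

99 7
19601 1386
3880899 274421
768398401 54333972

d=200: √d = [14; 7,28] (ℓ=2, even), read p_1/q_1
i=0: a=14 ⇒ p=14, q=1
i=1: a=7 ⇒ p=99, q=7
→ (99, 7).  Check: 99²=9801, 200·7²=9800, difference 1.
(99+7√200)^2 = 19601 + 1386√200
(99+7√200)^3 = 3880899 + 274421√200
(99+7√200)^4 = 768398401 + 54333972√200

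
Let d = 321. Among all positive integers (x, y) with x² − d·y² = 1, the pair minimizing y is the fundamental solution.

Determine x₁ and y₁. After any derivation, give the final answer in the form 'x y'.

215 12

√321 = [17; 1,10,1,34, …], period ℓ=4 (even) → k=3
a_0=17:  p_0=17·1+0=17,  q_0=17·0+1=1
…
a_2=10:  p_2=10·18+17=197,  q_2=10·1+1=11
a_3=1:  p_3=1·197+18=215,  q_3=1·11+1=12
fundamental: x₁=215, y₁=12  (since 46225 − 321·144 = 1)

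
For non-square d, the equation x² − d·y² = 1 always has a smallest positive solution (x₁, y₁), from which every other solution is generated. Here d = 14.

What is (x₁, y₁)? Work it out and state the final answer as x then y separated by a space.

√14 → a₀=3, period (1,2,1,6); ℓ=4 even so k=3
a_0=3:  p_0=3·1+0=3,  q_0=3·0+1=1
a_1=1:  p_1=1·3+1=4,  q_1=1·1+0=1
a_2=2:  p_2=2·4+3=11,  q_2=2·1+1=3
a_3=1:  p_3=1·11+4=15,  q_3=1·3+1=4
fundamental: x₁=15, y₁=4  (since 225 − 14·16 = 1)

15 4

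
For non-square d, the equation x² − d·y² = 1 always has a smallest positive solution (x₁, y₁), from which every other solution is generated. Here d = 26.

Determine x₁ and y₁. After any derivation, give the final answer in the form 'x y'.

51 10

d=26: √d = [5; 10] (ℓ=1, odd), read p_1/q_1
step 0: (5, 1)  from 5·(1,0) + (0,1)
step 1: (51, 10)  from 10·(5,1) + (1,0)
→ (51, 10).  Check: 51²=2601, 26·10²=2600, difference 1.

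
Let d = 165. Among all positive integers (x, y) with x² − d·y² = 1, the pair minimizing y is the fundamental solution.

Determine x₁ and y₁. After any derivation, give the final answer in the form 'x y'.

1079 84

[12; 1,5,2,5,1,24] for √165; ℓ=6 ⇒ convergent index 5
step 0: (12, 1)  from 12·(1,0) + (0,1)
step 1: (13, 1)  from 1·(12,1) + (1,0)
step 2: (77, 6)  from 5·(13,1) + (12,1)
…
step 4: (912, 71)  from 5·(167,13) + (77,6)
step 5: (1079, 84)  from 1·(912,71) + (167,13)
(x₁, y₁) = (1079, 84);  1079² − 165·84² = 1 ✓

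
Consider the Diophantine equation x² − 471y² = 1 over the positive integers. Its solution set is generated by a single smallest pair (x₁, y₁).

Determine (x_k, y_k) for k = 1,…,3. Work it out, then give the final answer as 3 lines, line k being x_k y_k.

d=471: √d = [21; 1,2,2,1,3,…,2,1,42] (ℓ=14, even), read p_13/q_13
a_0=21:  p_0=21·1+0=21,  q_0=21·0+1=1
a_1=1:  p_1=1·21+1=22,  q_1=1·1+0=1
a_2=2:  p_2=2·22+21=65,  q_2=2·1+1=3
a_3=2:  p_3=2·65+22=152,  q_3=2·3+1=7
a_4=1:  p_4=1·152+65=217,  q_4=1·7+3=10
…
a_8=4:  p_8=4·48809+3429=198665,  q_8=4·2249+158=9154
a_9=3:  p_9=3·198665+48809=644804,  q_9=3·9154+2249=29711
a_10=1:  p_10=1·644804+198665=843469,  q_10=1·29711+9154=38865
a_11=2:  p_11=2·843469+644804=2331742,  q_11=2·38865+29711=107441
a_12=2:  p_12=2·2331742+843469=5506953,  q_12=2·107441+38865=253747
a_13=1:  p_13=1·5506953+2331742=7838695,  q_13=1·253747+107441=361188
fundamental: x₁=7838695, y₁=361188  (since 61445139303025 − 471·130456771344 = 1)
(7838695+361188√471)^2 = 122890278606049 + 5662485139320√471
(7838695+361188√471)^3 = 1926598824915678693415 + 88772987898323613612√471

7838695 361188
122890278606049 5662485139320
1926598824915678693415 88772987898323613612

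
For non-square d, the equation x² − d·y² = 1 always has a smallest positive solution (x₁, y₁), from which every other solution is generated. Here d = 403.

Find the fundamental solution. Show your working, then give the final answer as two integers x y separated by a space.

669878 33369

[20; 13,2,1,3,1,3,1,2,13,40] for √403; ℓ=10 ⇒ convergent index 9
a_0=20:  p_0=20·1+0=20,  q_0=20·0+1=1
…
a_4=3:  p_4=3·803+542=2951,  q_4=3·40+27=147
a_5=1:  p_5=1·2951+803=3754,  q_5=1·147+40=187
a_6=3:  p_6=3·3754+2951=14213,  q_6=3·187+147=708
a_7=1:  p_7=1·14213+3754=17967,  q_7=1·708+187=895
a_8=2:  p_8=2·17967+14213=50147,  q_8=2·895+708=2498
a_9=13:  p_9=13·50147+17967=669878,  q_9=13·2498+895=33369
fundamental: x₁=669878, y₁=33369  (since 448736534884 − 403·1113490161 = 1)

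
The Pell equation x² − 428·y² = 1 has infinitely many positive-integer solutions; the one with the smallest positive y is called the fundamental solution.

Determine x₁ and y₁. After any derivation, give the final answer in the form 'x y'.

1850887 89466

√428 → a₀=20, period (1,2,4,1,5,10,5,1,4,2,1,40); ℓ=12 even so k=11
step 0: (20, 1)  from 20·(1,0) + (0,1)
…
step 2: (62, 3)  from 2·(21,1) + (20,1)
step 3: (269, 13)  from 4·(62,3) + (21,1)
step 4: (331, 16)  from 1·(269,13) + (62,3)
…
step 6: (19571, 946)  from 10·(1924,93) + (331,16)
step 7: (99779, 4823)  from 5·(19571,946) + (1924,93)
step 8: (119350, 5769)  from 1·(99779,4823) + (19571,946)
step 9: (577179, 27899)  from 4·(119350,5769) + (99779,4823)
step 10: (1273708, 61567)  from 2·(577179,27899) + (119350,5769)
step 11: (1850887, 89466)  from 1·(1273708,61567) + (577179,27899)
→ (1850887, 89466).  Check: 1850887²=3425782686769, 428·89466²=3425782686768, difference 1.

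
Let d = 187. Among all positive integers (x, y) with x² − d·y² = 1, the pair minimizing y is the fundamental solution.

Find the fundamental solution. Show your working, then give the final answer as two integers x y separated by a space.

d=187: √d = [13; 1,2,13,2,1,26] (ℓ=6, even), read p_5/q_5
step 0: (13, 1)  from 13·(1,0) + (0,1)
step 1: (14, 1)  from 1·(13,1) + (1,0)
step 2: (41, 3)  from 2·(14,1) + (13,1)
step 3: (547, 40)  from 13·(41,3) + (14,1)
step 4: (1135, 83)  from 2·(547,40) + (41,3)
step 5: (1682, 123)  from 1·(1135,83) + (547,40)
→ (1682, 123).  Check: 1682²=2829124, 187·123²=2829123, difference 1.

1682 123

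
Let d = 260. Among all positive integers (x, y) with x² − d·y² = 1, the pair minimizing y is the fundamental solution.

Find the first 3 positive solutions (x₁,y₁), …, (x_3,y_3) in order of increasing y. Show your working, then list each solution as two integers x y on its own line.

129 8
33281 2064
8586369 532504

√260 = [16; 8,32, …], period ℓ=2 (even) → k=1
step 0: (16, 1)  from 16·(1,0) + (0,1)
step 1: (129, 8)  from 8·(16,1) + (1,0)
→ (129, 8).  Check: 129²=16641, 260·8²=16640, difference 1.
(x_2, y_2) = (129·129 + 260·8·8, 129·8 + 8·129) = (33281, 2064)
(x_3, y_3) = (129·33281 + 260·8·2064, 129·2064 + 8·33281) = (8586369, 532504)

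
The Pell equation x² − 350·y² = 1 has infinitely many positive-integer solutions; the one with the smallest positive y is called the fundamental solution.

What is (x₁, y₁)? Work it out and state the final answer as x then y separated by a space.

449 24

√350 = [18; 1,2,2,2,1,36, …], period ℓ=6 (even) → k=5
step 0: (18, 1)  from 18·(1,0) + (0,1)
step 1: (19, 1)  from 1·(18,1) + (1,0)
step 2: (56, 3)  from 2·(19,1) + (18,1)
step 3: (131, 7)  from 2·(56,3) + (19,1)
step 4: (318, 17)  from 2·(131,7) + (56,3)
step 5: (449, 24)  from 1·(318,17) + (131,7)
→ (449, 24).  Check: 449²=201601, 350·24²=201600, difference 1.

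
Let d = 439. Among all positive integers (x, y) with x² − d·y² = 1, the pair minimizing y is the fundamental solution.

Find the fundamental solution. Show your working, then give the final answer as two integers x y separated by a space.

√439 = [20; 1,19,1,40, …], period ℓ=4 (even) → k=3
a_0=20:  p_0=20·1+0=20,  q_0=20·0+1=1
…
a_2=19:  p_2=19·21+20=419,  q_2=19·1+1=20
a_3=1:  p_3=1·419+21=440,  q_3=1·20+1=21
(x₁, y₁) = (440, 21);  440² − 439·21² = 1 ✓

440 21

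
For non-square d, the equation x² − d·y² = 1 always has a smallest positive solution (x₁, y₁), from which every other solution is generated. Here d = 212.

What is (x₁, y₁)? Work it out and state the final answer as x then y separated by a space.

66249 4550

√212 → a₀=14, period (1,1,3,1,1,…,1,1,28); ℓ=14 even so k=13
step 0: (14, 1)  from 14·(1,0) + (0,1)
…
step 4: (131, 9)  from 1·(102,7) + (29,2)
…
step 6: (364, 25)  from 1·(233,16) + (131,9)
…
step 9: (5198, 357)  from 1·(2781,191) + (2417,166)
…
step 11: (29135, 2001)  from 3·(7979,548) + (5198,357)
step 12: (37114, 2549)  from 1·(29135,2001) + (7979,548)
step 13: (66249, 4550)  from 1·(37114,2549) + (29135,2001)
(x₁, y₁) = (66249, 4550);  66249² − 212·4550² = 1 ✓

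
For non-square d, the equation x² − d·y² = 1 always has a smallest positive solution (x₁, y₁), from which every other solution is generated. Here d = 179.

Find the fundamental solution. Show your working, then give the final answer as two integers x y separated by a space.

4190210 313191

√179 → a₀=13, period (2,1,1,1,3,…,1,2,26); ℓ=14 even so k=13
k=0  a_k=13  p_k/q_k = 13/1
…
k=3  a_k=1  p_k/q_k = 67/5
…
k=5  a_k=3  p_k/q_k = 388/29
k=6  a_k=5  p_k/q_k = 2047/153
…
k=8  a_k=5  p_k/q_k = 137042/10243
…
k=12  a_k=1  p_k/q_k = 1588459/118727
k=13  a_k=2  p_k/q_k = 4190210/313191
→ (4190210, 313191).  Check: 4190210²=17557859844100, 179·313191²=17557859844099, difference 1.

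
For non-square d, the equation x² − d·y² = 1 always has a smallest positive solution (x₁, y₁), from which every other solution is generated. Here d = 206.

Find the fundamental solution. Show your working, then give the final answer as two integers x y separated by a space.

59535 4148

d=206: √d = [14; 2,1,5,14,5,1,2,28] (ℓ=8, even), read p_7/q_7
k=0  a_k=14  p_k/q_k = 14/1
…
k=3  a_k=5  p_k/q_k = 244/17
k=4  a_k=14  p_k/q_k = 3459/241
…
k=6  a_k=1  p_k/q_k = 20998/1463
k=7  a_k=2  p_k/q_k = 59535/4148
→ (59535, 4148).  Check: 59535²=3544416225, 206·4148²=3544416224, difference 1.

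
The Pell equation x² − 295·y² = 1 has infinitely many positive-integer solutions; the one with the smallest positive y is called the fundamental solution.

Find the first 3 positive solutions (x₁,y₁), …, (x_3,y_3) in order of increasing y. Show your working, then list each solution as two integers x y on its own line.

2024999 117900
8201241900001 477494764200
33215013292518224999 1933852840020353700

√295 → a₀=17, period (5,1,2,3,2,6,2,3,2,1,5,34); ℓ=12 even so k=11
a_0=17:  p_0=17·1+0=17,  q_0=17·0+1=1
a_1=5:  p_1=5·17+1=86,  q_1=5·1+0=5
a_2=1:  p_2=1·86+17=103,  q_2=1·5+1=6
a_3=2:  p_3=2·103+86=292,  q_3=2·6+5=17
…
a_7=2:  p_7=2·14479+2250=31208,  q_7=2·843+131=1817
…
a_10=1:  p_10=1·247414+108103=355517,  q_10=1·14405+6294=20699
a_11=5:  p_11=5·355517+247414=2024999,  q_11=5·20699+14405=117900
(x₁, y₁) = (2024999, 117900);  2024999² − 295·117900² = 1 ✓
n=2: (2024999,117900)∘(2024999,117900) = (2024999·2024999+295·117900·117900, 2024999·117900+117900·2024999) = (8201241900001,477494764200)
n=3: (8201241900001,477494764200)∘(2024999,117900) = (2024999·8201241900001+295·117900·477494764200, 2024999·477494764200+117900·8201241900001) = (33215013292518224999,1933852840020353700)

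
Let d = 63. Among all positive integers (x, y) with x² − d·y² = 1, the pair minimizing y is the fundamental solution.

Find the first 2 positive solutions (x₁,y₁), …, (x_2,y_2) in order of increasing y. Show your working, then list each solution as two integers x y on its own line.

√63 → a₀=7, period (1,14); ℓ=2 even so k=1
k=0  a_k=7  p_k/q_k = 7/1
k=1  a_k=1  p_k/q_k = 8/1
fundamental: x₁=8, y₁=1  (since 64 − 63·1 = 1)
(x_2, y_2) = (8·8 + 63·1·1, 8·1 + 1·8) = (127, 16)

8 1
127 16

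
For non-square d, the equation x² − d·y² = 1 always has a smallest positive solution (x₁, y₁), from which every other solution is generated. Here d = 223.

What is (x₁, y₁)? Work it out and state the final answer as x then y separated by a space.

224 15

[14; 1,13,1,28] for √223; ℓ=4 ⇒ convergent index 3
i=0: a=14 ⇒ p=14, q=1
i=1: a=1 ⇒ p=15, q=1
i=2: a=13 ⇒ p=209, q=14
i=3: a=1 ⇒ p=224, q=15
fundamental: x₁=224, y₁=15  (since 50176 − 223·225 = 1)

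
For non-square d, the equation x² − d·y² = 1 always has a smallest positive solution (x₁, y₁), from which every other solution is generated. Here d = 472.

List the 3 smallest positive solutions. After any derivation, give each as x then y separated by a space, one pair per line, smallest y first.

√472 = [21; 1,2,1,1,1,…,2,1,42, …], period ℓ=14 (even) → k=13
i=0: a=21 ⇒ p=21, q=1
i=1: a=1 ⇒ p=22, q=1
i=2: a=2 ⇒ p=65, q=3
i=3: a=1 ⇒ p=87, q=4
i=4: a=1 ⇒ p=152, q=7
…
i=10: a=1 ⇒ p=54227, q=2496
…
i=12: a=2 ⇒ p=222687, q=10250
i=13: a=1 ⇒ p=306917, q=14127
(x₁, y₁) = (306917, 14127);  306917² − 472·14127² = 1 ✓
n=2: (306917,14127)∘(306917,14127) = (306917·306917+472·14127·14127, 306917·14127+14127·306917) = (188396089777,8671632918)
n=3: (188396089777,8671632918)∘(306917,14127) = (306917·188396089777+472·14127·8671632918, 306917·8671632918+14127·188396089777) = (115643925371868101,5322943120573485)

306917 14127
188396089777 8671632918
115643925371868101 5322943120573485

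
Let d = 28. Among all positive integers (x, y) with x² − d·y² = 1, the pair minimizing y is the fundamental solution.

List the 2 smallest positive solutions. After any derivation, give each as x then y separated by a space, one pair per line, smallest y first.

127 24
32257 6096

√28 → a₀=5, period (3,2,3,10); ℓ=4 even so k=3
step 0: (5, 1)  from 5·(1,0) + (0,1)
step 1: (16, 3)  from 3·(5,1) + (1,0)
step 2: (37, 7)  from 2·(16,3) + (5,1)
step 3: (127, 24)  from 3·(37,7) + (16,3)
fundamental: x₁=127, y₁=24  (since 16129 − 28·576 = 1)
k=2:  x_2 = 127·127+28·24·24 = 32257,  y_2 = 127·24+24·127 = 6096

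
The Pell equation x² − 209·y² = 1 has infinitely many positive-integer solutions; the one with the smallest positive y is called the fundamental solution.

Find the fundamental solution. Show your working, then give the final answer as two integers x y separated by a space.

√209 → a₀=14, period (2,5,3,2,3,5,2,28); ℓ=8 even so k=7
a_0=14:  p_0=14·1+0=14,  q_0=14·0+1=1
…
a_2=5:  p_2=5·29+14=159,  q_2=5·2+1=11
…
a_6=5:  p_6=5·4019+1171=21266,  q_6=5·278+81=1471
a_7=2:  p_7=2·21266+4019=46551,  q_7=2·1471+278=3220
(x₁, y₁) = (46551, 3220);  46551² − 209·3220² = 1 ✓

46551 3220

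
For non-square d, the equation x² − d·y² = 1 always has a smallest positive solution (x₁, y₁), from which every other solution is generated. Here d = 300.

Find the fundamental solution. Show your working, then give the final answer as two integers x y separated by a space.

1351 78

d=300: √d = [17; 3,8,3,34] (ℓ=4, even), read p_3/q_3
k=0  a_k=17  p_k/q_k = 17/1
…
k=2  a_k=8  p_k/q_k = 433/25
k=3  a_k=3  p_k/q_k = 1351/78
→ (1351, 78).  Check: 1351²=1825201, 300·78²=1825200, difference 1.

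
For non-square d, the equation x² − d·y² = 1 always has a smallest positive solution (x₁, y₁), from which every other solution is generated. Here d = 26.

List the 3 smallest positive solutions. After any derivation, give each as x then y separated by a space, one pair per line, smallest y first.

√26 = [5; 10, …], period ℓ=1 (odd) → k=1
k=0  a_k=5  p_k/q_k = 5/1
k=1  a_k=10  p_k/q_k = 51/10
(x₁, y₁) = (51, 10);  51² − 26·10² = 1 ✓
(51+10√26)^2 = 5201 + 1020√26
(51+10√26)^3 = 530451 + 104030√26

51 10
5201 1020
530451 104030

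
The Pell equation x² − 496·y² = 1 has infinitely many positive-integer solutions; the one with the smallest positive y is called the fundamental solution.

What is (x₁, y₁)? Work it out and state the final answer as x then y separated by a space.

√496 → a₀=22, period (3,1,2,4,1,…,1,3,44); ℓ=16 even so k=15
step 0: (22, 1)  from 22·(1,0) + (0,1)
step 1: (67, 3)  from 3·(22,1) + (1,0)
…
step 3: (245, 11)  from 2·(89,4) + (67,3)
step 4: (1069, 48)  from 4·(245,11) + (89,4)
step 5: (1314, 59)  from 1·(1069,48) + (245,11)
step 6: (2383, 107)  from 1·(1314,59) + (1069,48)
…
step 8: (14543, 653)  from 2·(6080,273) + (2383,107)
…
step 11: (84875, 3811)  from 1·(49709,2232) + (35166,1579)
…
step 14: (1252502, 56239)  from 1·(863293,38763) + (389209,17476)
step 15: (4620799, 207480)  from 3·(1252502,56239) + (863293,38763)
(x₁, y₁) = (4620799, 207480);  4620799² − 496·207480² = 1 ✓

4620799 207480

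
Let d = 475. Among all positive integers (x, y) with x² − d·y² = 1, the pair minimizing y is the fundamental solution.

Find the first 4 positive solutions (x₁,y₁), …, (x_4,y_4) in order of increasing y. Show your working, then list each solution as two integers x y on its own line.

[21; 1,3,1,6,2,6,1,3,1,42] for √475; ℓ=10 ⇒ convergent index 9
i=0: a=21 ⇒ p=21, q=1
…
i=2: a=3 ⇒ p=87, q=4
…
i=5: a=2 ⇒ p=1591, q=73
i=6: a=6 ⇒ p=10287, q=472
i=7: a=1 ⇒ p=11878, q=545
i=8: a=3 ⇒ p=45921, q=2107
i=9: a=1 ⇒ p=57799, q=2652
→ (57799, 2652).  Check: 57799²=3340724401, 475·2652²=3340724400, difference 1.
(x_2, y_2) = (57799·57799 + 475·2652·2652, 57799·2652 + 2652·57799) = (6681448801, 306565896)
(x_3, y_3) = (57799·6681448801 + 475·2652·306565896, 57799·306565896 + 2652·6681448801) = (772362118440199, 35438404443156)
(x_4, y_4) = (57799·772362118440199 + 475·2652·35438404443156, 57799·35438404443156 + 2652·772362118440199) = (89283516160768675201, 4096608676513381392)

57799 2652
6681448801 306565896
772362118440199 35438404443156
89283516160768675201 4096608676513381392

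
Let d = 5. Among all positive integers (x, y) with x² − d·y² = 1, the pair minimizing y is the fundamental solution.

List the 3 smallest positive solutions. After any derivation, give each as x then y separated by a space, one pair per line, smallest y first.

[2; 4] for √5; ℓ=1 ⇒ convergent index 1
a_0=2:  p_0=2·1+0=2,  q_0=2·0+1=1
a_1=4:  p_1=4·2+1=9,  q_1=4·1+0=4
fundamental: x₁=9, y₁=4  (since 81 − 5·16 = 1)
k=2:  x_2 = 9·9+5·4·4 = 161,  y_2 = 9·4+4·9 = 72
k=3:  x_3 = 9·161+5·4·72 = 2889,  y_3 = 9·72+4·161 = 1292

9 4
161 72
2889 1292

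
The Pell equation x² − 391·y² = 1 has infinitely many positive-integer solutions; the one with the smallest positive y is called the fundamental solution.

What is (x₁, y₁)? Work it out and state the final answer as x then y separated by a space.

√391 → a₀=19, period (1,3,2,2,1,…,3,1,38); ℓ=16 even so k=15
step 0: (19, 1)  from 19·(1,0) + (0,1)
…
step 2: (79, 4)  from 3·(20,1) + (19,1)
step 3: (178, 9)  from 2·(79,4) + (20,1)
step 4: (435, 22)  from 2·(178,9) + (79,4)
step 5: (613, 31)  from 1·(435,22) + (178,9)
step 6: (1048, 53)  from 1·(613,31) + (435,22)
step 7: (2709, 137)  from 2·(1048,53) + (613,31)
step 8: (52519, 2656)  from 19·(2709,137) + (1048,53)
…
step 10: (160266, 8105)  from 1·(107747,5449) + (52519,2656)
step 11: (268013, 13554)  from 1·(160266,8105) + (107747,5449)
step 12: (696292, 35213)  from 2·(268013,13554) + (160266,8105)
step 13: (1660597, 83980)  from 2·(696292,35213) + (268013,13554)
step 14: (5678083, 287153)  from 3·(1660597,83980) + (696292,35213)
step 15: (7338680, 371133)  from 1·(5678083,287153) + (1660597,83980)
(x₁, y₁) = (7338680, 371133);  7338680² − 391·371133² = 1 ✓

7338680 371133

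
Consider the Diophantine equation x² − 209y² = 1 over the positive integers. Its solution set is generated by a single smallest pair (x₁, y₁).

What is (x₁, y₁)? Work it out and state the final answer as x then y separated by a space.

46551 3220

[14; 2,5,3,2,3,5,2,28] for √209; ℓ=8 ⇒ convergent index 7
a_0=14:  p_0=14·1+0=14,  q_0=14·0+1=1
a_1=2:  p_1=2·14+1=29,  q_1=2·1+0=2
a_2=5:  p_2=5·29+14=159,  q_2=5·2+1=11
a_3=3:  p_3=3·159+29=506,  q_3=3·11+2=35
a_4=2:  p_4=2·506+159=1171,  q_4=2·35+11=81
…
a_6=5:  p_6=5·4019+1171=21266,  q_6=5·278+81=1471
a_7=2:  p_7=2·21266+4019=46551,  q_7=2·1471+278=3220
fundamental: x₁=46551, y₁=3220  (since 2166995601 − 209·10368400 = 1)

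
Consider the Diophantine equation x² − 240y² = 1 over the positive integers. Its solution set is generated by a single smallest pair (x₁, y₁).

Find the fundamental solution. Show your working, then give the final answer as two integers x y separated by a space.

d=240: √d = [15; 2,30] (ℓ=2, even), read p_1/q_1
i=0: a=15 ⇒ p=15, q=1
i=1: a=2 ⇒ p=31, q=2
fundamental: x₁=31, y₁=2  (since 961 − 240·4 = 1)

31 2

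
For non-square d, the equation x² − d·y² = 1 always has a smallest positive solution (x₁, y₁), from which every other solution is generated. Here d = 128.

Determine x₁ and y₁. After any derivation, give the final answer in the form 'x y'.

577 51

d=128: √d = [11; 3,5,3,22] (ℓ=4, even), read p_3/q_3
k=0  a_k=11  p_k/q_k = 11/1
…
k=2  a_k=5  p_k/q_k = 181/16
k=3  a_k=3  p_k/q_k = 577/51
→ (577, 51).  Check: 577²=332929, 128·51²=332928, difference 1.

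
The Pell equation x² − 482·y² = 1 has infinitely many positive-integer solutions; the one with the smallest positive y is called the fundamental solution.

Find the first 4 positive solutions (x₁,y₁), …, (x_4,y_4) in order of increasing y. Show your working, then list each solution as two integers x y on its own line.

√482 = [21; 1,20,1,42, …], period ℓ=4 (even) → k=3
i=0: a=21 ⇒ p=21, q=1
…
i=2: a=20 ⇒ p=461, q=21
i=3: a=1 ⇒ p=483, q=22
→ (483, 22).  Check: 483²=233289, 482·22²=233288, difference 1.
(483+22√482)^2 = 466577 + 21252√482
(483+22√482)^3 = 450712899 + 20529410√482
(483+22√482)^4 = 435388193857 + 19831388808√482

483 22
466577 21252
450712899 20529410
435388193857 19831388808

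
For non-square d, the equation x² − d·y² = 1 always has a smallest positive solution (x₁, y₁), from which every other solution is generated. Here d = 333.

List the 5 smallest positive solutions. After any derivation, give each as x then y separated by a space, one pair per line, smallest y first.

73 4
10657 584
1555849 85260
227143297 12447376
33161365513 1817231636

√333 = [18; 4,36, …], period ℓ=2 (even) → k=1
k=0  a_k=18  p_k/q_k = 18/1
k=1  a_k=4  p_k/q_k = 73/4
(x₁, y₁) = (73, 4);  73² − 333·4² = 1 ✓
(73+4√333)^2 = 10657 + 584√333
(73+4√333)^3 = 1555849 + 85260√333
(73+4√333)^4 = 227143297 + 12447376√333
(73+4√333)^5 = 33161365513 + 1817231636√333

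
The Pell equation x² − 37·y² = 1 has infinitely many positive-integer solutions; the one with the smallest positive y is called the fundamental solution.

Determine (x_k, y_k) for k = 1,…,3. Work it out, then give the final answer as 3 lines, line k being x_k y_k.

73 12
10657 1752
1555849 255780

d=37: √d = [6; 12] (ℓ=1, odd), read p_1/q_1
k=0  a_k=6  p_k/q_k = 6/1
k=1  a_k=12  p_k/q_k = 73/12
fundamental: x₁=73, y₁=12  (since 5329 − 37·144 = 1)
k=2:  x_2 = 73·73+37·12·12 = 10657,  y_2 = 73·12+12·73 = 1752
k=3:  x_3 = 73·10657+37·12·1752 = 1555849,  y_3 = 73·1752+12·10657 = 255780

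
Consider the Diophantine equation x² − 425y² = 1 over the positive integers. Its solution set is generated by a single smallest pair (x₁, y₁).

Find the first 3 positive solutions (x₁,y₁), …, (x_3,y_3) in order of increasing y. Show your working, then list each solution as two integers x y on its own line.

143649 6968
41270070401 2001892464
11856808685922849 575139701115304

√425 → a₀=20, period (1,1,1,1,1,1,40); ℓ=7 odd so k=13
step 0: (20, 1)  from 20·(1,0) + (0,1)
step 1: (21, 1)  from 1·(20,1) + (1,0)
step 2: (41, 2)  from 1·(21,1) + (20,1)
step 3: (62, 3)  from 1·(41,2) + (21,1)
…
step 7: (10885, 528)  from 40·(268,13) + (165,8)
…
step 9: (22038, 1069)  from 1·(11153,541) + (10885,528)
step 10: (33191, 1610)  from 1·(22038,1069) + (11153,541)
step 11: (55229, 2679)  from 1·(33191,1610) + (22038,1069)
step 12: (88420, 4289)  from 1·(55229,2679) + (33191,1610)
step 13: (143649, 6968)  from 1·(88420,4289) + (55229,2679)
→ (143649, 6968).  Check: 143649²=20635035201, 425·6968²=20635035200, difference 1.
(143649+6968√425)^2 = 41270070401 + 2001892464√425
(143649+6968√425)^3 = 11856808685922849 + 575139701115304√425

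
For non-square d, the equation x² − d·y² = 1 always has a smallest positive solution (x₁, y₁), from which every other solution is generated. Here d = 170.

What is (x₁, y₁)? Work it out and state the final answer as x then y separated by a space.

√170 = [13; 26, …], period ℓ=1 (odd) → k=1
k=0  a_k=13  p_k/q_k = 13/1
k=1  a_k=26  p_k/q_k = 339/26
(x₁, y₁) = (339, 26);  339² − 170·26² = 1 ✓

339 26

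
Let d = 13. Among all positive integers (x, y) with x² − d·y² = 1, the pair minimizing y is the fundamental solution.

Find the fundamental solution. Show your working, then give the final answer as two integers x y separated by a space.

[3; 1,1,1,1,6] for √13; ℓ=5 ⇒ convergent index 9
a_0=3:  p_0=3·1+0=3,  q_0=3·0+1=1
…
a_2=1:  p_2=1·4+3=7,  q_2=1·1+1=2
a_3=1:  p_3=1·7+4=11,  q_3=1·2+1=3
a_4=1:  p_4=1·11+7=18,  q_4=1·3+2=5
a_5=6:  p_5=6·18+11=119,  q_5=6·5+3=33
a_6=1:  p_6=1·119+18=137,  q_6=1·33+5=38
…
a_8=1:  p_8=1·256+137=393,  q_8=1·71+38=109
a_9=1:  p_9=1·393+256=649,  q_9=1·109+71=180
(x₁, y₁) = (649, 180);  649² − 13·180² = 1 ✓

649 180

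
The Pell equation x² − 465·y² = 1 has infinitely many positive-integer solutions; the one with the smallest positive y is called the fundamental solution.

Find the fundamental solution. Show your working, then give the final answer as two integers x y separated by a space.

d=465: √d = [21; 1,1,3,2,2,2,3,1,1,42] (ℓ=10, even), read p_9/q_9
i=0: a=21 ⇒ p=21, q=1
…
i=3: a=3 ⇒ p=151, q=7
…
i=5: a=2 ⇒ p=841, q=39
i=6: a=2 ⇒ p=2027, q=94
i=7: a=3 ⇒ p=6922, q=321
i=8: a=1 ⇒ p=8949, q=415
i=9: a=1 ⇒ p=15871, q=736
(x₁, y₁) = (15871, 736);  15871² − 465·736² = 1 ✓

15871 736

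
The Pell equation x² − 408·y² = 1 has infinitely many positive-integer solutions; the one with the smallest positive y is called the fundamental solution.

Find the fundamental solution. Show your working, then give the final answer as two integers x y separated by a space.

101 5

d=408: √d = [20; 5,40] (ℓ=2, even), read p_1/q_1
i=0: a=20 ⇒ p=20, q=1
i=1: a=5 ⇒ p=101, q=5
(x₁, y₁) = (101, 5);  101² − 408·5² = 1 ✓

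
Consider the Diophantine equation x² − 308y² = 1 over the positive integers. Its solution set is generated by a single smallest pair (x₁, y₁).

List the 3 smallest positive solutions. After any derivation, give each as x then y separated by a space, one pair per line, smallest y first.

351 20
246401 14040
172973151 9856060

√308 → a₀=17, period (1,1,4,1,1,34); ℓ=6 even so k=5
i=0: a=17 ⇒ p=17, q=1
i=1: a=1 ⇒ p=18, q=1
…
i=4: a=1 ⇒ p=193, q=11
i=5: a=1 ⇒ p=351, q=20
fundamental: x₁=351, y₁=20  (since 123201 − 308·400 = 1)
(x_2, y_2) = (351·351 + 308·20·20, 351·20 + 20·351) = (246401, 14040)
(x_3, y_3) = (351·246401 + 308·20·14040, 351·14040 + 20·246401) = (172973151, 9856060)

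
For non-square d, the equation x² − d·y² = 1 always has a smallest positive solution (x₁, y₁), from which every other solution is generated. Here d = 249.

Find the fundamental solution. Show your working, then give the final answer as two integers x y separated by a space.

8553815 542076

√249 → a₀=15, period (1,3,1,1,5,…,3,1,30); ℓ=16 even so k=15
i=0: a=15 ⇒ p=15, q=1
i=1: a=1 ⇒ p=16, q=1
i=2: a=3 ⇒ p=63, q=4
i=3: a=1 ⇒ p=79, q=5
i=4: a=1 ⇒ p=142, q=9
…
i=6: a=1 ⇒ p=931, q=59
i=7: a=3 ⇒ p=3582, q=227
…
i=10: a=1 ⇒ p=150586, q=9543
i=11: a=5 ⇒ p=866765, q=54929
i=12: a=1 ⇒ p=1017351, q=64472
i=13: a=1 ⇒ p=1884116, q=119401
i=14: a=3 ⇒ p=6669699, q=422675
i=15: a=1 ⇒ p=8553815, q=542076
→ (8553815, 542076).  Check: 8553815²=73167751054225, 249·542076²=73167751054224, difference 1.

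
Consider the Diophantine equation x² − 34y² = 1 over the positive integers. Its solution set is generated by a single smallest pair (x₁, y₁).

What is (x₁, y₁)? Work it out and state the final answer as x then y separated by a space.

35 6

√34 → a₀=5, period (1,4,1,10); ℓ=4 even so k=3
k=0  a_k=5  p_k/q_k = 5/1
…
k=2  a_k=4  p_k/q_k = 29/5
k=3  a_k=1  p_k/q_k = 35/6
fundamental: x₁=35, y₁=6  (since 1225 − 34·36 = 1)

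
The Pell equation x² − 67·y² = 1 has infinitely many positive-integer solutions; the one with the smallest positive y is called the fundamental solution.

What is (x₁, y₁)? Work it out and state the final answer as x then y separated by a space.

√67 → a₀=8, period (5,2,1,1,7,1,1,2,5,16); ℓ=10 even so k=9
a_0=8:  p_0=8·1+0=8,  q_0=8·0+1=1
a_1=5:  p_1=5·8+1=41,  q_1=5·1+0=5
a_2=2:  p_2=2·41+8=90,  q_2=2·5+1=11
a_3=1:  p_3=1·90+41=131,  q_3=1·11+5=16
a_4=1:  p_4=1·131+90=221,  q_4=1·16+11=27
a_5=7:  p_5=7·221+131=1678,  q_5=7·27+16=205
…
a_7=1:  p_7=1·1899+1678=3577,  q_7=1·232+205=437
a_8=2:  p_8=2·3577+1899=9053,  q_8=2·437+232=1106
a_9=5:  p_9=5·9053+3577=48842,  q_9=5·1106+437=5967
(x₁, y₁) = (48842, 5967);  48842² − 67·5967² = 1 ✓

48842 5967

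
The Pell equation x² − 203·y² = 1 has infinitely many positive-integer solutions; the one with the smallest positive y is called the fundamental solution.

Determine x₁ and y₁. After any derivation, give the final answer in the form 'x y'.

57 4

[14; 4,28] for √203; ℓ=2 ⇒ convergent index 1
k=0  a_k=14  p_k/q_k = 14/1
k=1  a_k=4  p_k/q_k = 57/4
fundamental: x₁=57, y₁=4  (since 3249 − 203·16 = 1)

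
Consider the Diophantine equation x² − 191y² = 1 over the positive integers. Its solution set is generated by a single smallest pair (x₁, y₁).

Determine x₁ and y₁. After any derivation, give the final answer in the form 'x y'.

[13; 1,4,1,1,3,…,4,1,26] for √191; ℓ=16 ⇒ convergent index 15
a_0=13:  p_0=13·1+0=13,  q_0=13·0+1=1
…
a_5=3:  p_5=3·152+83=539,  q_5=3·11+6=39
…
a_8=13:  p_8=13·2999+1230=40217,  q_8=13·217+89=2910
…
a_13=1:  p_13=1·911765+704682=1616447,  q_13=1·65973+50989=116962
a_14=4:  p_14=4·1616447+911765=7377553,  q_14=4·116962+65973=533821
a_15=1:  p_15=1·7377553+1616447=8994000,  q_15=1·533821+116962=650783
(x₁, y₁) = (8994000, 650783);  8994000² − 191·650783² = 1 ✓

8994000 650783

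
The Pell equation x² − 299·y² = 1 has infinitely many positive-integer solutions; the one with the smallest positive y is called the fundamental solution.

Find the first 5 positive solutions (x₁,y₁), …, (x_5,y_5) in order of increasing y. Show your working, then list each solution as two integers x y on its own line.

415 24
344449 19920
285892255 16533576
237290227201 13722848160
196950602684575 11389947439224

d=299: √d = [17; 3,2,3,34] (ℓ=4, even), read p_3/q_3
i=0: a=17 ⇒ p=17, q=1
…
i=2: a=2 ⇒ p=121, q=7
i=3: a=3 ⇒ p=415, q=24
→ (415, 24).  Check: 415²=172225, 299·24²=172224, difference 1.
n=2: (415,24)∘(415,24) = (415·415+299·24·24, 415·24+24·415) = (344449,19920)
n=3: (344449,19920)∘(415,24) = (415·344449+299·24·19920, 415·19920+24·344449) = (285892255,16533576)
n=4: (285892255,16533576)∘(415,24) = (415·285892255+299·24·16533576, 415·16533576+24·285892255) = (237290227201,13722848160)
n=5: (237290227201,13722848160)∘(415,24) = (415·237290227201+299·24·13722848160, 415·13722848160+24·237290227201) = (196950602684575,11389947439224)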